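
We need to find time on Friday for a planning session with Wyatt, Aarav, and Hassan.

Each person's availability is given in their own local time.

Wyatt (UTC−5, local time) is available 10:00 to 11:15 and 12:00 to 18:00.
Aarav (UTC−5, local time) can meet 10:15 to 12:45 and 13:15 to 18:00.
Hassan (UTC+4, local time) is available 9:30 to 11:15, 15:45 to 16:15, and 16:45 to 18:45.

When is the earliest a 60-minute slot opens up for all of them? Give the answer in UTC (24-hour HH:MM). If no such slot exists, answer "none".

Wyatt → UTC: 15:00–16:15, 17:00–23:00.
Aarav → UTC: 15:15–17:45, 18:15–23:00.
Hassan → UTC: 05:30–07:15, 11:45–12:15, 12:45–14:45.
Wyatt ∩ Aarav: 15:15–16:15, 17:00–17:45, 18:15–23:00.
Wyatt ∩ Aarav ∩ Hassan: (none).
Windows ≥ 60 min: (none).

none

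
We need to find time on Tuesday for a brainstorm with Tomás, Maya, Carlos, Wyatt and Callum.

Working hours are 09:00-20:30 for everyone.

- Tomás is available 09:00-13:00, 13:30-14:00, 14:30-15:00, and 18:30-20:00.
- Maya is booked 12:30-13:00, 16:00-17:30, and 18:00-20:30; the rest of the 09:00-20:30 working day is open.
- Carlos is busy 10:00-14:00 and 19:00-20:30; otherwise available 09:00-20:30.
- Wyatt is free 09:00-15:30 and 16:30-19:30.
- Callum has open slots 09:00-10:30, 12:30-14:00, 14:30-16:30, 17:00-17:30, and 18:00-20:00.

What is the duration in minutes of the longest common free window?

Maya free within 09:00–20:30: 09:00–12:30, 13:00–16:00, 17:30–18:00.
Carlos free within 09:00–20:30: 09:00–10:00, 14:00–19:00.
Tomás ∩ Maya: 09:00–12:30, 13:30–14:00, 14:30–15:00.
Tomás ∩ Maya ∩ Carlos: 09:00–10:00, 14:30–15:00.
Tomás ∩ Maya ∩ Carlos ∩ Wyatt: 09:00–10:00, 14:30–15:00.
Tomás ∩ Maya ∩ Carlos ∩ Wyatt ∩ Callum: 09:00–10:00, 14:30–15:00.
Common window lengths: 60, 30 min; longest is 60.

60 minutes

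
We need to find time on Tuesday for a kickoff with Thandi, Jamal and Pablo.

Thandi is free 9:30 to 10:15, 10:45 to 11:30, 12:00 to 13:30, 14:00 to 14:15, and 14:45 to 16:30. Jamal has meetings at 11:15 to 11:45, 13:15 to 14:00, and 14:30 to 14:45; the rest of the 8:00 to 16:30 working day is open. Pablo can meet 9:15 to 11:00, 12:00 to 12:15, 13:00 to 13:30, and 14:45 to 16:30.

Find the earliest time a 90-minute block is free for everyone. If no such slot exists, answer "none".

14:45

Jamal free within 08:00–16:30: 08:00–11:15, 11:45–13:15, 14:00–14:30, 14:45–16:30.
Thandi ∩ Jamal: 09:30–10:15, 10:45–11:15, 12:00–13:15, 14:00–14:15, 14:45–16:30.
Thandi ∩ Jamal ∩ Pablo: 09:30–10:15, 10:45–11:00, 12:00–12:15, 13:00–13:15, 14:45–16:30.
Windows ≥ 90 min: 14:45–16:30.
Earliest such window starts at 14:45.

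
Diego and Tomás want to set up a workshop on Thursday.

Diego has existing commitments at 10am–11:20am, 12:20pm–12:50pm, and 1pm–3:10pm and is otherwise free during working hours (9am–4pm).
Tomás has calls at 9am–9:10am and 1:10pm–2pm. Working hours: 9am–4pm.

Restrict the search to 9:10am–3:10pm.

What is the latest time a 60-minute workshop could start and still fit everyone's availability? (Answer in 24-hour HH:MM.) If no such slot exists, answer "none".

Diego free within 09:00–16:00: 09:00–10:00, 11:20–12:20, 12:50–13:00, 15:10–16:00.
Tomás free within 09:00–16:00: 09:10–13:10, 14:00–16:00.
Diego ∩ Tomás: 09:10–10:00, 11:20–12:20, 12:50–13:00, 15:10–16:00.
Restricted to 09:10–15:10: 09:10–10:00, 11:20–12:20, 12:50–13:00.
Windows ≥ 60 min: 11:20–12:20.
Latest start in the last window 11:20–12:20 is 12:20 − 60 min = 11:20.

11:20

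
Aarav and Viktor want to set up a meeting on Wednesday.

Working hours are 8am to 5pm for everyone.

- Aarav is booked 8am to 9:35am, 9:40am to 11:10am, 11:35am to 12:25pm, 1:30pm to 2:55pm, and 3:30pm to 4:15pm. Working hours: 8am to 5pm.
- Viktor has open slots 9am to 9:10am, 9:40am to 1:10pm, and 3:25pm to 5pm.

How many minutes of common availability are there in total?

120 minutes

Aarav free within 08:00–17:00: 09:35–09:40, 11:10–11:35, 12:25–13:30, 14:55–15:30, 16:15–17:00.
Aarav ∩ Viktor: 11:10–11:35, 12:25–13:10, 15:25–15:30, 16:15–17:00.
Total common minutes: 25 + 45 + 5 + 45 = 120.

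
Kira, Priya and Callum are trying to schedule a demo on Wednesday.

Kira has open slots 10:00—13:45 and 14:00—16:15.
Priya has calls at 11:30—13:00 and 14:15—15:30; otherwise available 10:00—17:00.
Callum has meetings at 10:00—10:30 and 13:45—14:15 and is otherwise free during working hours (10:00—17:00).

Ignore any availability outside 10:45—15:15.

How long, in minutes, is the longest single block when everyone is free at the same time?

45 minutes

Priya free within 10:00–17:00: 10:00–11:30, 13:00–14:15, 15:30–17:00.
Callum free within 10:00–17:00: 10:30–13:45, 14:15–17:00.
Kira ∩ Priya: 10:00–11:30, 13:00–13:45, 14:00–14:15, 15:30–16:15.
Kira ∩ Priya ∩ Callum: 10:30–11:30, 13:00–13:45, 15:30–16:15.
Restricted to 10:45–15:15: 10:45–11:30, 13:00–13:45.
Common window lengths: 45, 45 min; longest is 45.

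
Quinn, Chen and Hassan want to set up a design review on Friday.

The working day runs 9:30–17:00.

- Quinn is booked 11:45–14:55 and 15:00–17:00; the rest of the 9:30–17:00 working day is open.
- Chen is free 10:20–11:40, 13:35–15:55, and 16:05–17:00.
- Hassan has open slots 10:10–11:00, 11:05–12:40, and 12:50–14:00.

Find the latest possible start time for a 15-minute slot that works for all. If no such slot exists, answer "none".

Quinn free within 09:30–17:00: 09:30–11:45, 14:55–15:00.
Quinn ∩ Chen: 10:20–11:40, 14:55–15:00.
Quinn ∩ Chen ∩ Hassan: 10:20–11:00, 11:05–11:40.
Windows ≥ 15 min: 10:20–11:00, 11:05–11:40.
Latest start in the last window 11:05–11:40 is 11:40 − 15 min = 11:25.

11:25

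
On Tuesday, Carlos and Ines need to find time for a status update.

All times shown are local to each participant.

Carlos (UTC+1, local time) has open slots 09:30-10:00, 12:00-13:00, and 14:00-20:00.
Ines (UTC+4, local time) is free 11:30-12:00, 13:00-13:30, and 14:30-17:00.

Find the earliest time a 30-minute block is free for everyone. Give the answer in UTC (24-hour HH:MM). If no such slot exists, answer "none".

11:00

Carlos → UTC: 08:30–09:00, 11:00–12:00, 13:00–19:00.
Ines → UTC: 07:30–08:00, 09:00–09:30, 10:30–13:00.
Carlos ∩ Ines: 11:00–12:00.
Windows ≥ 30 min: 11:00–12:00.
Earliest such window starts at 11:00.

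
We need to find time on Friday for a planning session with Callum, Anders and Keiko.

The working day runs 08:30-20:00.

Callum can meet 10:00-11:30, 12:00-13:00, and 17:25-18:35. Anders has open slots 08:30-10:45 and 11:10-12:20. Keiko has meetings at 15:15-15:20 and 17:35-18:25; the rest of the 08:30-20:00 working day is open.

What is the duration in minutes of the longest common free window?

45 minutes

Keiko free within 08:30–20:00: 08:30–15:15, 15:20–17:35, 18:25–20:00.
Callum ∩ Anders: 10:00–10:45, 11:10–11:30, 12:00–12:20.
Callum ∩ Anders ∩ Keiko: 10:00–10:45, 11:10–11:30, 12:00–12:20.
Common window lengths: 45, 20, 20 min; longest is 45.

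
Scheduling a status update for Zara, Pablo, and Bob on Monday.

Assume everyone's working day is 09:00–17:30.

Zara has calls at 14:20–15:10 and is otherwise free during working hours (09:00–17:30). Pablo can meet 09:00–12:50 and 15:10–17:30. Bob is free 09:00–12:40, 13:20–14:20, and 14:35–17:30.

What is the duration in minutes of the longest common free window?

220 minutes

Zara free within 09:00–17:30: 09:00–14:20, 15:10–17:30.
Zara ∩ Pablo: 09:00–12:50, 15:10–17:30.
Zara ∩ Pablo ∩ Bob: 09:00–12:40, 15:10–17:30.
Common window lengths: 220, 140 min; longest is 220.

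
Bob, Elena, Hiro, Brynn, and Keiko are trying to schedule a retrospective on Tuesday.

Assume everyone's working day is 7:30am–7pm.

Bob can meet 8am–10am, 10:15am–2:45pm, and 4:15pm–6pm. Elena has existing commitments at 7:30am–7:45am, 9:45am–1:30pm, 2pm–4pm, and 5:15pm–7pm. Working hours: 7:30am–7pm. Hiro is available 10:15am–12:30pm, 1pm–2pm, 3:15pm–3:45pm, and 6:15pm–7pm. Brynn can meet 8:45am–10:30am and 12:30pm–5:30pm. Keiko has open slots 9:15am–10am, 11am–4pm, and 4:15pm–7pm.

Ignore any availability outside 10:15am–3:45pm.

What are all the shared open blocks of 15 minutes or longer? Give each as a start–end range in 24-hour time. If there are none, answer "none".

Elena free within 07:30–19:00: 07:45–09:45, 13:30–14:00, 16:00–17:15.
Bob ∩ Elena: 08:00–09:45, 13:30–14:00, 16:15–17:15.
Bob ∩ Elena ∩ Hiro: 13:30–14:00.
Bob ∩ Elena ∩ Hiro ∩ Brynn: 13:30–14:00.
Bob ∩ Elena ∩ Hiro ∩ Brynn ∩ Keiko: 13:30–14:00.
Restricted to 10:15–15:45: 13:30–14:00.
Windows ≥ 15 min: 13:30–14:00.

13:30–14:00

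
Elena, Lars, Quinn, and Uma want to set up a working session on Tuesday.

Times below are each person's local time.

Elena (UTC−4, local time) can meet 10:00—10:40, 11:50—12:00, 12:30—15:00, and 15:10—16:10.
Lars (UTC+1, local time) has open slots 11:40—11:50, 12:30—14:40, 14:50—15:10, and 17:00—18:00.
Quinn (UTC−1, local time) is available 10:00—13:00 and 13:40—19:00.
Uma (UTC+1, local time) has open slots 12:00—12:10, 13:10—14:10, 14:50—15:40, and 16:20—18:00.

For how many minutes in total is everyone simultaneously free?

Elena → UTC: 14:00–14:40, 15:50–16:00, 16:30–19:00, 19:10–20:10.
Lars → UTC: 10:40–10:50, 11:30–13:40, 13:50–14:10, 16:00–17:00.
Quinn → UTC: 11:00–14:00, 14:40–20:00.
Uma → UTC: 11:00–11:10, 12:10–13:10, 13:50–14:40, 15:20–17:00.
Elena ∩ Lars: 14:00–14:10, 16:30–17:00.
Elena ∩ Lars ∩ Quinn: 16:30–17:00.
Elena ∩ Lars ∩ Quinn ∩ Uma: 16:30–17:00.
Total common minutes: 30.

30 minutes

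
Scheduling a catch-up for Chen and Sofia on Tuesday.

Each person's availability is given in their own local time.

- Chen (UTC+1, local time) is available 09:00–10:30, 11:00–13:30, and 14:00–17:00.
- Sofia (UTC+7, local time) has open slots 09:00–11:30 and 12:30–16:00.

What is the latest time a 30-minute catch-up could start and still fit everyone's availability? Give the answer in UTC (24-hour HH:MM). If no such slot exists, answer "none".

08:30

Chen → UTC: 08:00–09:30, 10:00–12:30, 13:00–16:00.
Sofia → UTC: 02:00–04:30, 05:30–09:00.
Chen ∩ Sofia: 08:00–09:00.
Windows ≥ 30 min: 08:00–09:00.
Latest start in the last window 08:00–09:00 is 09:00 − 30 min = 08:30.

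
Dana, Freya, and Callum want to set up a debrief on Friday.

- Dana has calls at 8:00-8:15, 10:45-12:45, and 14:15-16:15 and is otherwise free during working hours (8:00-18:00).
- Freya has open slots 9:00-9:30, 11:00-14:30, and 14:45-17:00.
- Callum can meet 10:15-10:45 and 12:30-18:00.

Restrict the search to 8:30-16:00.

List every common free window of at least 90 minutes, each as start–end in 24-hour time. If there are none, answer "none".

Dana free within 08:00–18:00: 08:15–10:45, 12:45–14:15, 16:15–18:00.
Dana ∩ Freya: 09:00–09:30, 12:45–14:15, 16:15–17:00.
Dana ∩ Freya ∩ Callum: 12:45–14:15, 16:15–17:00.
Restricted to 08:30–16:00: 12:45–14:15.
Windows ≥ 90 min: 12:45–14:15.

12:45–14:15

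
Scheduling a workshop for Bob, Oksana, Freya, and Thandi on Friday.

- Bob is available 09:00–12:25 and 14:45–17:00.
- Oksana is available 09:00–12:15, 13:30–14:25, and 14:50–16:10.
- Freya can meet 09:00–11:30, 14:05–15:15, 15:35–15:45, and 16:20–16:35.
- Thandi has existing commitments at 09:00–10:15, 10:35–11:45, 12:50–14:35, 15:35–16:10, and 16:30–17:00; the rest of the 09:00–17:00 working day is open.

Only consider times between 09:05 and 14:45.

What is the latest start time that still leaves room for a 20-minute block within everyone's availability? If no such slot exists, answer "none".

Thandi free within 09:00–17:00: 10:15–10:35, 11:45–12:50, 14:35–15:35, 16:10–16:30.
Bob ∩ Oksana: 09:00–12:15, 14:50–16:10.
Bob ∩ Oksana ∩ Freya: 09:00–11:30, 14:50–15:15, 15:35–15:45.
Bob ∩ Oksana ∩ Freya ∩ Thandi: 10:15–10:35, 14:50–15:15.
Restricted to 09:05–14:45: 10:15–10:35.
Windows ≥ 20 min: 10:15–10:35.
Latest start in the last window 10:15–10:35 is 10:35 − 20 min = 10:15.

10:15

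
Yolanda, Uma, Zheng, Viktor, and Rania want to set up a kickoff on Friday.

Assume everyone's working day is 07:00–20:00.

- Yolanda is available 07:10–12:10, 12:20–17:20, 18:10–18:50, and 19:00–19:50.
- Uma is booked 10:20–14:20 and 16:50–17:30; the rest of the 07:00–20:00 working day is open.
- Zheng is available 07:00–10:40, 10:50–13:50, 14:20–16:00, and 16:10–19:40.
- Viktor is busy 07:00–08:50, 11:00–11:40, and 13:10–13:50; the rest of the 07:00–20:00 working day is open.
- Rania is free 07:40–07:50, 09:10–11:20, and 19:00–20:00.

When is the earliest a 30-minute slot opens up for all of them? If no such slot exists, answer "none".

Uma free within 07:00–20:00: 07:00–10:20, 14:20–16:50, 17:30–20:00.
Viktor free within 07:00–20:00: 08:50–11:00, 11:40–13:10, 13:50–20:00.
Yolanda ∩ Uma: 07:10–10:20, 14:20–16:50, 18:10–18:50, 19:00–19:50.
Yolanda ∩ Uma ∩ Zheng: 07:10–10:20, 14:20–16:00, 16:10–16:50, 18:10–18:50, 19:00–19:40.
Yolanda ∩ Uma ∩ Zheng ∩ Viktor: 08:50–10:20, 14:20–16:00, 16:10–16:50, 18:10–18:50, 19:00–19:40.
Yolanda ∩ Uma ∩ Zheng ∩ Viktor ∩ Rania: 09:10–10:20, 19:00–19:40.
Windows ≥ 30 min: 09:10–10:20, 19:00–19:40.
Earliest such window starts at 09:10.

09:10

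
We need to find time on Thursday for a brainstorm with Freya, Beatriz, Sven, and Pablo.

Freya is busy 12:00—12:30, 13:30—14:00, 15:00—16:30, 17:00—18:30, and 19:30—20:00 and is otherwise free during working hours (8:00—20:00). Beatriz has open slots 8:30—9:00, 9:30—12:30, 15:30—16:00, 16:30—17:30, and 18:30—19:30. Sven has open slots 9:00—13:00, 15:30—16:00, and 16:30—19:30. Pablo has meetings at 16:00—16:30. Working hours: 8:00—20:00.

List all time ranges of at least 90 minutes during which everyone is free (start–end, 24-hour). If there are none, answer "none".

Freya free within 08:00–20:00: 08:00–12:00, 12:30–13:30, 14:00–15:00, 16:30–17:00, 18:30–19:30.
Pablo free within 08:00–20:00: 08:00–16:00, 16:30–20:00.
Freya ∩ Beatriz: 08:30–09:00, 09:30–12:00, 16:30–17:00, 18:30–19:30.
Freya ∩ Beatriz ∩ Sven: 09:30–12:00, 16:30–17:00, 18:30–19:30.
Freya ∩ Beatriz ∩ Sven ∩ Pablo: 09:30–12:00, 16:30–17:00, 18:30–19:30.
Windows ≥ 90 min: 09:30–12:00.

09:30–12:00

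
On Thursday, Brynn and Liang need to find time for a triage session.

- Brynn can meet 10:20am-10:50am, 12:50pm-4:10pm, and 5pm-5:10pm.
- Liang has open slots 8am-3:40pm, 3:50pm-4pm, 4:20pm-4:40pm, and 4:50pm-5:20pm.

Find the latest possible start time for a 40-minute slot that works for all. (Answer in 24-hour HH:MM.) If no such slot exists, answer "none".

Brynn ∩ Liang: 10:20–10:50, 12:50–15:40, 15:50–16:00, 17:00–17:10.
Windows ≥ 40 min: 12:50–15:40.
Latest start in the last window 12:50–15:40 is 15:40 − 40 min = 15:00.

15:00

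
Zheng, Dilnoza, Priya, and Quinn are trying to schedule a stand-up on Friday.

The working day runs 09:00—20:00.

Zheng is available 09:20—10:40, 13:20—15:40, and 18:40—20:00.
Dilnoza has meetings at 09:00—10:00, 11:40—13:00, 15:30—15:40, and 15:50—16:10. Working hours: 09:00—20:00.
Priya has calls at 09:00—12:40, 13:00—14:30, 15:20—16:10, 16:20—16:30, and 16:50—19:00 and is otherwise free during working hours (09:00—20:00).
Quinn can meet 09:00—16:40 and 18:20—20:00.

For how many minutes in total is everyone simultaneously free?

Dilnoza free within 09:00–20:00: 10:00–11:40, 13:00–15:30, 15:40–15:50, 16:10–20:00.
Priya free within 09:00–20:00: 12:40–13:00, 14:30–15:20, 16:10–16:20, 16:30–16:50, 19:00–20:00.
Zheng ∩ Dilnoza: 10:00–10:40, 13:20–15:30, 18:40–20:00.
Zheng ∩ Dilnoza ∩ Priya: 14:30–15:20, 19:00–20:00.
Zheng ∩ Dilnoza ∩ Priya ∩ Quinn: 14:30–15:20, 19:00–20:00.
Total common minutes: 50 + 60 = 110.

110 minutes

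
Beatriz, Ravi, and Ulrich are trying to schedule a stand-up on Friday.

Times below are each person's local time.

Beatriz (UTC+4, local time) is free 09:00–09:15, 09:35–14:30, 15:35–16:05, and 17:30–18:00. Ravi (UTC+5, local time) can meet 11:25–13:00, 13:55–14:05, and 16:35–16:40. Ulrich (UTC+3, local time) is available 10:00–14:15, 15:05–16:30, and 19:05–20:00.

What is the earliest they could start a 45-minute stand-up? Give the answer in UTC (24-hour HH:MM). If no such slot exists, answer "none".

07:00

Beatriz → UTC: 05:00–05:15, 05:35–10:30, 11:35–12:05, 13:30–14:00.
Ravi → UTC: 06:25–08:00, 08:55–09:05, 11:35–11:40.
Ulrich → UTC: 07:00–11:15, 12:05–13:30, 16:05–17:00.
Beatriz ∩ Ravi: 06:25–08:00, 08:55–09:05, 11:35–11:40.
Beatriz ∩ Ravi ∩ Ulrich: 07:00–08:00, 08:55–09:05.
Windows ≥ 45 min: 07:00–08:00.
Earliest such window starts at 07:00.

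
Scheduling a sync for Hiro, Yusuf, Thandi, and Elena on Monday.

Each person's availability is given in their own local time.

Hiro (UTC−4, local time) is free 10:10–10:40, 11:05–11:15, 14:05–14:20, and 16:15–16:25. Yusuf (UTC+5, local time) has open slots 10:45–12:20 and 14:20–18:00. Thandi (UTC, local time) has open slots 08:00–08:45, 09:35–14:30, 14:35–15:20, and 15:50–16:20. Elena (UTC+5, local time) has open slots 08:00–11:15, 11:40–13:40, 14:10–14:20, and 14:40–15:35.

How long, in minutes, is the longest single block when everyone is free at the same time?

0 minutes

Hiro → UTC: 14:10–14:40, 15:05–15:15, 18:05–18:20, 20:15–20:25.
Yusuf → UTC: 05:45–07:20, 09:20–13:00.
Thandi → UTC: 08:00–08:45, 09:35–14:30, 14:35–15:20, 15:50–16:20.
Elena → UTC: 03:00–06:15, 06:40–08:40, 09:10–09:20, 09:40–10:35.
Hiro ∩ Yusuf: (none).
Hiro ∩ Yusuf ∩ Thandi: (none).
Hiro ∩ Yusuf ∩ Thandi ∩ Elena: (none).
No common window.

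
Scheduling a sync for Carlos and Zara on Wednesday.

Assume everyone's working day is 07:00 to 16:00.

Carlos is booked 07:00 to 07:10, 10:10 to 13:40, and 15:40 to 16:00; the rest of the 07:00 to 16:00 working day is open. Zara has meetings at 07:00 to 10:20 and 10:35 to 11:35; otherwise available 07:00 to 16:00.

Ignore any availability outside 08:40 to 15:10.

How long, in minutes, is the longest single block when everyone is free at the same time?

90 minutes

Carlos free within 07:00–16:00: 07:10–10:10, 13:40–15:40.
Zara free within 07:00–16:00: 10:20–10:35, 11:35–16:00.
Carlos ∩ Zara: 13:40–15:40.
Restricted to 08:40–15:10: 13:40–15:10.
Single common window of 90 minutes.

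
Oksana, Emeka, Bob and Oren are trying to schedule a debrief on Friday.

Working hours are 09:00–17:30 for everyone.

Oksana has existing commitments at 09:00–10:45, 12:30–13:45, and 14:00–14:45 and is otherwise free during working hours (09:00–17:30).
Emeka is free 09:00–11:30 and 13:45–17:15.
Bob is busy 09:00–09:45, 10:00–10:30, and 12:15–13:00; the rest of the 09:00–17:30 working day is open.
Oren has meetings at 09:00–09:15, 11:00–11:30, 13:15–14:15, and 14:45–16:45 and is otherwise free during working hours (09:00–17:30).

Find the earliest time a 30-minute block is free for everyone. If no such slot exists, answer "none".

Oksana free within 09:00–17:30: 10:45–12:30, 13:45–14:00, 14:45–17:30.
Bob free within 09:00–17:30: 09:45–10:00, 10:30–12:15, 13:00–17:30.
Oren free within 09:00–17:30: 09:15–11:00, 11:30–13:15, 14:15–14:45, 16:45–17:30.
Oksana ∩ Emeka: 10:45–11:30, 13:45–14:00, 14:45–17:15.
Oksana ∩ Emeka ∩ Bob: 10:45–11:30, 13:45–14:00, 14:45–17:15.
Oksana ∩ Emeka ∩ Bob ∩ Oren: 10:45–11:00, 16:45–17:15.
Windows ≥ 30 min: 16:45–17:15.
Earliest such window starts at 16:45.

16:45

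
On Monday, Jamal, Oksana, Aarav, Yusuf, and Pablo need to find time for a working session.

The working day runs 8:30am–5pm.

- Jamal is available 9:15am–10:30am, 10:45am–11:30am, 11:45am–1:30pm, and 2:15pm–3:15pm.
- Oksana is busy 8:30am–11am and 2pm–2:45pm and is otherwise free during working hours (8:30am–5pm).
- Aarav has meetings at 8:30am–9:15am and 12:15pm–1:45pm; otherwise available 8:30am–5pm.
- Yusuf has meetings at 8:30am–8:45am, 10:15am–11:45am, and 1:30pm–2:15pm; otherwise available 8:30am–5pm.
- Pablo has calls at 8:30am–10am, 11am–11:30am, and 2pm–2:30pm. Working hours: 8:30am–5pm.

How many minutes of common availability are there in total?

60 minutes

Oksana free within 08:30–17:00: 11:00–14:00, 14:45–17:00.
Aarav free within 08:30–17:00: 09:15–12:15, 13:45–17:00.
Yusuf free within 08:30–17:00: 08:45–10:15, 11:45–13:30, 14:15–17:00.
Pablo free within 08:30–17:00: 10:00–11:00, 11:30–14:00, 14:30–17:00.
Jamal ∩ Oksana: 11:00–11:30, 11:45–13:30, 14:45–15:15.
Jamal ∩ Oksana ∩ Aarav: 11:00–11:30, 11:45–12:15, 14:45–15:15.
Jamal ∩ Oksana ∩ Aarav ∩ Yusuf: 11:45–12:15, 14:45–15:15.
Jamal ∩ Oksana ∩ Aarav ∩ Yusuf ∩ Pablo: 11:45–12:15, 14:45–15:15.
Total common minutes: 30 + 30 = 60.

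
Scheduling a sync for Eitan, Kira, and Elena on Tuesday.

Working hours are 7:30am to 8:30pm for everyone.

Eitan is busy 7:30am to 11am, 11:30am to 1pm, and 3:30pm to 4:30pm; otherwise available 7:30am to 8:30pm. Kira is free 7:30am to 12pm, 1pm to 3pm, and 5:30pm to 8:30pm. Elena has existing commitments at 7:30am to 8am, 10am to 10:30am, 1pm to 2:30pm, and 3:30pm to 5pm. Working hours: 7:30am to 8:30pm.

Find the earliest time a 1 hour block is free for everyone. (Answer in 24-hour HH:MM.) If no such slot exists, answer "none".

Eitan free within 07:30–20:30: 11:00–11:30, 13:00–15:30, 16:30–20:30.
Elena free within 07:30–20:30: 08:00–10:00, 10:30–13:00, 14:30–15:30, 17:00–20:30.
Eitan ∩ Kira: 11:00–11:30, 13:00–15:00, 17:30–20:30.
Eitan ∩ Kira ∩ Elena: 11:00–11:30, 14:30–15:00, 17:30–20:30.
Windows ≥ 60 min: 17:30–20:30.
Earliest such window starts at 17:30.

17:30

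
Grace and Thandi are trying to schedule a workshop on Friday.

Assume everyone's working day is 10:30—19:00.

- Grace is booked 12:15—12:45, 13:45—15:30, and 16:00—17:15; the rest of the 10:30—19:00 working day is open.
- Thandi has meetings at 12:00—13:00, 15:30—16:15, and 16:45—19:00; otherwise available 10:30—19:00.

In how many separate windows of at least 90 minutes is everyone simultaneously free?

1

Grace free within 10:30–19:00: 10:30–12:15, 12:45–13:45, 15:30–16:00, 17:15–19:00.
Thandi free within 10:30–19:00: 10:30–12:00, 13:00–15:30, 16:15–16:45.
Grace ∩ Thandi: 10:30–12:00, 13:00–13:45.
Windows ≥ 90 min: 10:30–12:00.
That's 1 window.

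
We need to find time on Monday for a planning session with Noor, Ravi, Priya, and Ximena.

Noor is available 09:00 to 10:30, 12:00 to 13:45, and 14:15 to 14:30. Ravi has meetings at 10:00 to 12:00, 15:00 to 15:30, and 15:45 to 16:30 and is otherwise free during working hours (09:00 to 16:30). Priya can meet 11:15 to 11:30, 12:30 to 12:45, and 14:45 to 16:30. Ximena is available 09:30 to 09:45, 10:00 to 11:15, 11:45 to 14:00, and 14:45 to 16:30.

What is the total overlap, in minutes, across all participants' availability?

15 minutes

Ravi free within 09:00–16:30: 09:00–10:00, 12:00–15:00, 15:30–15:45.
Noor ∩ Ravi: 09:00–10:00, 12:00–13:45, 14:15–14:30.
Noor ∩ Ravi ∩ Priya: 12:30–12:45.
Noor ∩ Ravi ∩ Priya ∩ Ximena: 12:30–12:45.
Total common minutes: 15.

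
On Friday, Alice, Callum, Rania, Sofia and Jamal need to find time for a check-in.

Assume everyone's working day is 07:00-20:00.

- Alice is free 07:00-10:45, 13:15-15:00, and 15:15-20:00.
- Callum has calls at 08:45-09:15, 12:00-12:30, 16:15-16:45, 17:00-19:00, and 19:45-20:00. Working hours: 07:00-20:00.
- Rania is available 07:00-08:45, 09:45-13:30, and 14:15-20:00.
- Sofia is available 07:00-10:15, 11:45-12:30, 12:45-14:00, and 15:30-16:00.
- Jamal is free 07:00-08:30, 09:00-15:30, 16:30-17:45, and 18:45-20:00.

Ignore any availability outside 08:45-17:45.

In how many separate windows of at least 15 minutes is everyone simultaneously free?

Callum free within 07:00–20:00: 07:00–08:45, 09:15–12:00, 12:30–16:15, 16:45–17:00, 19:00–19:45.
Alice ∩ Callum: 07:00–08:45, 09:15–10:45, 13:15–15:00, 15:15–16:15, 16:45–17:00, 19:00–19:45.
Alice ∩ Callum ∩ Rania: 07:00–08:45, 09:45–10:45, 13:15–13:30, 14:15–15:00, 15:15–16:15, 16:45–17:00, 19:00–19:45.
Alice ∩ Callum ∩ Rania ∩ Sofia: 07:00–08:45, 09:45–10:15, 13:15–13:30, 15:30–16:00.
Alice ∩ Callum ∩ Rania ∩ Sofia ∩ Jamal: 07:00–08:30, 09:45–10:15, 13:15–13:30.
Restricted to 08:45–17:45: 09:45–10:15, 13:15–13:30.
Windows ≥ 15 min: 09:45–10:15, 13:15–13:30.
That's 2 windows.

2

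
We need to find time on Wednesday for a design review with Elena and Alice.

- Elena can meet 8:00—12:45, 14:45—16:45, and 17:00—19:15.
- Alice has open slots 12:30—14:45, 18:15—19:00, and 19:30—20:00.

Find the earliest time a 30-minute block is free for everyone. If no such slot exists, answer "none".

Elena ∩ Alice: 12:30–12:45, 18:15–19:00.
Windows ≥ 30 min: 18:15–19:00.
Earliest such window starts at 18:15.

18:15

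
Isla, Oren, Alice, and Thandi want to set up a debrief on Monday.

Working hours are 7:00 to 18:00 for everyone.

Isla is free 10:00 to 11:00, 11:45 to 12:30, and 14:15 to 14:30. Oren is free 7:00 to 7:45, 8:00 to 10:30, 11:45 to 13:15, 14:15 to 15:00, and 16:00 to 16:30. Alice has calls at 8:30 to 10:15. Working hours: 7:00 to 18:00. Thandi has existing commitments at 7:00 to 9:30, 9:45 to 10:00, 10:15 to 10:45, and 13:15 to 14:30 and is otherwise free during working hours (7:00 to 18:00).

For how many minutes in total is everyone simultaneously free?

Alice free within 07:00–18:00: 07:00–08:30, 10:15–18:00.
Thandi free within 07:00–18:00: 09:30–09:45, 10:00–10:15, 10:45–13:15, 14:30–18:00.
Isla ∩ Oren: 10:00–10:30, 11:45–12:30, 14:15–14:30.
Isla ∩ Oren ∩ Alice: 10:15–10:30, 11:45–12:30, 14:15–14:30.
Isla ∩ Oren ∩ Alice ∩ Thandi: 11:45–12:30.
Total common minutes: 45.

45 minutes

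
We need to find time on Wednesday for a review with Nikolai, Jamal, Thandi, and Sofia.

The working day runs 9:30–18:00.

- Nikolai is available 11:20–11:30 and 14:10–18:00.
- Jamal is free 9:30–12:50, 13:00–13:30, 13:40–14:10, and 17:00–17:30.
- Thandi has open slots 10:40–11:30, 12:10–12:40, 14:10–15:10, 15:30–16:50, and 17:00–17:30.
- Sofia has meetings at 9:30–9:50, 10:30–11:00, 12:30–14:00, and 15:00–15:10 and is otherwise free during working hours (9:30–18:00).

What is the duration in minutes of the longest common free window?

Sofia free within 09:30–18:00: 09:50–10:30, 11:00–12:30, 14:00–15:00, 15:10–18:00.
Nikolai ∩ Jamal: 11:20–11:30, 17:00–17:30.
Nikolai ∩ Jamal ∩ Thandi: 11:20–11:30, 17:00–17:30.
Nikolai ∩ Jamal ∩ Thandi ∩ Sofia: 11:20–11:30, 17:00–17:30.
Common window lengths: 10, 30 min; longest is 30.

30 minutes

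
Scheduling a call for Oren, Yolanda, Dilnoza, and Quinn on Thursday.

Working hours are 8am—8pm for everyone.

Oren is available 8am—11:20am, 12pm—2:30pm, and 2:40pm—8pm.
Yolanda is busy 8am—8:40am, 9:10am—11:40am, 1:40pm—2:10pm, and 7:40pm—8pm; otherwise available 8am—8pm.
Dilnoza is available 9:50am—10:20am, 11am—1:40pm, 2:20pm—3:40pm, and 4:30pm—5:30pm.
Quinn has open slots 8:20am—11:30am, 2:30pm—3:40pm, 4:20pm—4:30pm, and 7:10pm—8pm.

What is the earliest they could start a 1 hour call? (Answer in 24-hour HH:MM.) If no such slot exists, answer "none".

Yolanda free within 08:00–20:00: 08:40–09:10, 11:40–13:40, 14:10–19:40.
Oren ∩ Yolanda: 08:40–09:10, 12:00–13:40, 14:10–14:30, 14:40–19:40.
Oren ∩ Yolanda ∩ Dilnoza: 12:00–13:40, 14:20–14:30, 14:40–15:40, 16:30–17:30.
Oren ∩ Yolanda ∩ Dilnoza ∩ Quinn: 14:40–15:40.
Windows ≥ 60 min: 14:40–15:40.
Earliest such window starts at 14:40.

14:40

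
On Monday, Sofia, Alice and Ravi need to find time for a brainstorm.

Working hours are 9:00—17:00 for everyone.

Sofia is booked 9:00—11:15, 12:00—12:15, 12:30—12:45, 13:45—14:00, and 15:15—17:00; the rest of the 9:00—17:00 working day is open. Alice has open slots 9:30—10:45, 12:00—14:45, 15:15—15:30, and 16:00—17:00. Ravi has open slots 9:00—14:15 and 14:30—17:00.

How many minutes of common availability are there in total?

Sofia free within 09:00–17:00: 11:15–12:00, 12:15–12:30, 12:45–13:45, 14:00–15:15.
Sofia ∩ Alice: 12:15–12:30, 12:45–13:45, 14:00–14:45.
Sofia ∩ Alice ∩ Ravi: 12:15–12:30, 12:45–13:45, 14:00–14:15, 14:30–14:45.
Total common minutes: 15 + 60 + 15 + 15 = 105.

105 minutes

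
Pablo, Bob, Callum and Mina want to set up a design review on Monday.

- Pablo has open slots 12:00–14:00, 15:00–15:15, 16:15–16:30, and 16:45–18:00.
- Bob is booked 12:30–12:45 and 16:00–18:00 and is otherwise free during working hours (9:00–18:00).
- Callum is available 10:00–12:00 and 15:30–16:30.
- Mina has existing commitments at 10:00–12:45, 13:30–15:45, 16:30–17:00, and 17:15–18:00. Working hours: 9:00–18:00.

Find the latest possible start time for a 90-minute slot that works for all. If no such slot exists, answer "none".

Bob free within 09:00–18:00: 09:00–12:30, 12:45–16:00.
Mina free within 09:00–18:00: 09:00–10:00, 12:45–13:30, 15:45–16:30, 17:00–17:15.
Pablo ∩ Bob: 12:00–12:30, 12:45–14:00, 15:00–15:15.
Pablo ∩ Bob ∩ Callum: (none).
Pablo ∩ Bob ∩ Callum ∩ Mina: (none).
Windows ≥ 90 min: (none).

none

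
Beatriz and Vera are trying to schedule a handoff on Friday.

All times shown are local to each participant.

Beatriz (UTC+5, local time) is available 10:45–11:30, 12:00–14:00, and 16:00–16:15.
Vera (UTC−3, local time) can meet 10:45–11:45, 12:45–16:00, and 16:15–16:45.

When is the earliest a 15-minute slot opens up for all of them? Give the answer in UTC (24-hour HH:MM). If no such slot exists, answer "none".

Beatriz → UTC: 05:45–06:30, 07:00–09:00, 11:00–11:15.
Vera → UTC: 13:45–14:45, 15:45–19:00, 19:15–19:45.
Beatriz ∩ Vera: (none).
Windows ≥ 15 min: (none).

none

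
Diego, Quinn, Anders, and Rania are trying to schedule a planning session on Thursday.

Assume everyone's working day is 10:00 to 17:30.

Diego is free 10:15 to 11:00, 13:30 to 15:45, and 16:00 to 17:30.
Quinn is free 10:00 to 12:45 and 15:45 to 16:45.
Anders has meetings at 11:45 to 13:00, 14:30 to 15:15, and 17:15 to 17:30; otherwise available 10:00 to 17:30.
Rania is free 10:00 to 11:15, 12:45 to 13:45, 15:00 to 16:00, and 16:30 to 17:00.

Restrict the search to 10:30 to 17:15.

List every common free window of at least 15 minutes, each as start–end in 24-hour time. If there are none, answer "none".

Anders free within 10:00–17:30: 10:00–11:45, 13:00–14:30, 15:15–17:15.
Diego ∩ Quinn: 10:15–11:00, 16:00–16:45.
Diego ∩ Quinn ∩ Anders: 10:15–11:00, 16:00–16:45.
Diego ∩ Quinn ∩ Anders ∩ Rania: 10:15–11:00, 16:30–16:45.
Restricted to 10:30–17:15: 10:30–11:00, 16:30–16:45.
Windows ≥ 15 min: 10:30–11:00, 16:30–16:45.

10:30–11:00, 16:30–16:45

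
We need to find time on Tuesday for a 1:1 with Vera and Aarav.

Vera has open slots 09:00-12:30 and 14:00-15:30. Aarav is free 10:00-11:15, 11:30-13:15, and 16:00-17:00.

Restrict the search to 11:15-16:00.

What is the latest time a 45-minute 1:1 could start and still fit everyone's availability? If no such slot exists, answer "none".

11:45

Vera ∩ Aarav: 10:00–11:15, 11:30–12:30.
Restricted to 11:15–16:00: 11:30–12:30.
Windows ≥ 45 min: 11:30–12:30.
Latest start in the last window 11:30–12:30 is 12:30 − 45 min = 11:45.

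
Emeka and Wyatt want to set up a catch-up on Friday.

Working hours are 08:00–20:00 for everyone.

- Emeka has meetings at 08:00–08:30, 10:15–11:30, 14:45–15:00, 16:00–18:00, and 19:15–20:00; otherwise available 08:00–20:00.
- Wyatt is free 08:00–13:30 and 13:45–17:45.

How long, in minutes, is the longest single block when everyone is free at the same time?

120 minutes

Emeka free within 08:00–20:00: 08:30–10:15, 11:30–14:45, 15:00–16:00, 18:00–19:15.
Emeka ∩ Wyatt: 08:30–10:15, 11:30–13:30, 13:45–14:45, 15:00–16:00.
Common window lengths: 105, 120, 60, 60 min; longest is 120.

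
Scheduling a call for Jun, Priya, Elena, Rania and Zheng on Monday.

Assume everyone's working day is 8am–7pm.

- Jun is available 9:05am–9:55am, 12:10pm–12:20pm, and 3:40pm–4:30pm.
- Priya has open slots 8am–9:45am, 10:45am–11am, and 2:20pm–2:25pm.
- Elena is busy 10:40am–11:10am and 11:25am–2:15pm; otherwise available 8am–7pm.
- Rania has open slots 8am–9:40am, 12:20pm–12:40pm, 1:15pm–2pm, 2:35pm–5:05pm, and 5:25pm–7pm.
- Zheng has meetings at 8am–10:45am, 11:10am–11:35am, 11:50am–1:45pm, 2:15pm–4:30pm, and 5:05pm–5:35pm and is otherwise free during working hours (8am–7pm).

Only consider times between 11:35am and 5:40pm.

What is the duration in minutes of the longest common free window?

Elena free within 08:00–19:00: 08:00–10:40, 11:10–11:25, 14:15–19:00.
Zheng free within 08:00–19:00: 10:45–11:10, 11:35–11:50, 13:45–14:15, 16:30–17:05, 17:35–19:00.
Jun ∩ Priya: 09:05–09:45.
Jun ∩ Priya ∩ Elena: 09:05–09:45.
Jun ∩ Priya ∩ Elena ∩ Rania: 09:05–09:40.
Jun ∩ Priya ∩ Elena ∩ Rania ∩ Zheng: (none).
Restricted to 11:35–17:40: (none).
No common window.

0 minutes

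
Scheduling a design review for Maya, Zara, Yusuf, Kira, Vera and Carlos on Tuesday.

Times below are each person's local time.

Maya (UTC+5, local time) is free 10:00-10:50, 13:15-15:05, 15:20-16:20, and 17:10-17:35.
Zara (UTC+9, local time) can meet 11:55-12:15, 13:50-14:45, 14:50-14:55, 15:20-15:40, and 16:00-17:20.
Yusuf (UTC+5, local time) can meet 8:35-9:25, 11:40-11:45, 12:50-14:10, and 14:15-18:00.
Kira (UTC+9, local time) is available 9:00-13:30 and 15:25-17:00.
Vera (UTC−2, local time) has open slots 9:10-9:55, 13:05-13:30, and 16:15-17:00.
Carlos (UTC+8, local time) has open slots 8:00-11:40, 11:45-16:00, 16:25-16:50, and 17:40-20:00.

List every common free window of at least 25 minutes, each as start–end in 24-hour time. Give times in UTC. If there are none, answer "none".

none

Maya → UTC: 05:00–05:50, 08:15–10:05, 10:20–11:20, 12:10–12:35.
Zara → UTC: 02:55–03:15, 04:50–05:45, 05:50–05:55, 06:20–06:40, 07:00–08:20.
Yusuf → UTC: 03:35–04:25, 06:40–06:45, 07:50–09:10, 09:15–13:00.
Kira → UTC: 00:00–04:30, 06:25–08:00.
Vera → UTC: 11:10–11:55, 15:05–15:30, 18:15–19:00.
Carlos → UTC: 00:00–03:40, 03:45–08:00, 08:25–08:50, 09:40–12:00.
Maya ∩ Zara: 05:00–05:45, 08:15–08:20.
Maya ∩ Zara ∩ Yusuf: 08:15–08:20.
Maya ∩ Zara ∩ Yusuf ∩ Kira: (none).
Maya ∩ Zara ∩ Yusuf ∩ Kira ∩ Vera: (none).
Maya ∩ Zara ∩ Yusuf ∩ Kira ∩ Vera ∩ Carlos: (none).
Windows ≥ 25 min: (none).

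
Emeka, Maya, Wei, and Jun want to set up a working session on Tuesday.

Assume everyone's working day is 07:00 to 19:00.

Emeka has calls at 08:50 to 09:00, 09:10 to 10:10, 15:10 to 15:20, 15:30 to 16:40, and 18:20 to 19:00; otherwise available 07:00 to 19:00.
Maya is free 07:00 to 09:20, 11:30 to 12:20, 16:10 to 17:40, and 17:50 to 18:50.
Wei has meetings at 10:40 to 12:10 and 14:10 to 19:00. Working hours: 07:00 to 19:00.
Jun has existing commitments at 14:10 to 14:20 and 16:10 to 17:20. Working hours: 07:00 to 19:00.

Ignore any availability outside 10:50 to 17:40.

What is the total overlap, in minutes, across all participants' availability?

Emeka free within 07:00–19:00: 07:00–08:50, 09:00–09:10, 10:10–15:10, 15:20–15:30, 16:40–18:20.
Wei free within 07:00–19:00: 07:00–10:40, 12:10–14:10.
Jun free within 07:00–19:00: 07:00–14:10, 14:20–16:10, 17:20–19:00.
Emeka ∩ Maya: 07:00–08:50, 09:00–09:10, 11:30–12:20, 16:40–17:40, 17:50–18:20.
Emeka ∩ Maya ∩ Wei: 07:00–08:50, 09:00–09:10, 12:10–12:20.
Emeka ∩ Maya ∩ Wei ∩ Jun: 07:00–08:50, 09:00–09:10, 12:10–12:20.
Restricted to 10:50–17:40: 12:10–12:20.
Total common minutes: 10.

10 minutes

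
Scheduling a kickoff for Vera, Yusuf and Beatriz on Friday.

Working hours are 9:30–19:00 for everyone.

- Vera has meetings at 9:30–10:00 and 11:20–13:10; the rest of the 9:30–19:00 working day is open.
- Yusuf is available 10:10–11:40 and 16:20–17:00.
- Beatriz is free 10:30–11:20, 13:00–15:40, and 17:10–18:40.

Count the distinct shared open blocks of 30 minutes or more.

Vera free within 09:30–19:00: 10:00–11:20, 13:10–19:00.
Vera ∩ Yusuf: 10:10–11:20, 16:20–17:00.
Vera ∩ Yusuf ∩ Beatriz: 10:30–11:20.
Windows ≥ 30 min: 10:30–11:20.
That's 1 window.

1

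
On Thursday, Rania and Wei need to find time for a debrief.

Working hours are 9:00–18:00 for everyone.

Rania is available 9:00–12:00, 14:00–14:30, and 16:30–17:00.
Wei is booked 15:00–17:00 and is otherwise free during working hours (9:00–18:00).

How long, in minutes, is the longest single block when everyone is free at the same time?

180 minutes

Wei free within 09:00–18:00: 09:00–15:00, 17:00–18:00.
Rania ∩ Wei: 09:00–12:00, 14:00–14:30.
Common window lengths: 180, 30 min; longest is 180.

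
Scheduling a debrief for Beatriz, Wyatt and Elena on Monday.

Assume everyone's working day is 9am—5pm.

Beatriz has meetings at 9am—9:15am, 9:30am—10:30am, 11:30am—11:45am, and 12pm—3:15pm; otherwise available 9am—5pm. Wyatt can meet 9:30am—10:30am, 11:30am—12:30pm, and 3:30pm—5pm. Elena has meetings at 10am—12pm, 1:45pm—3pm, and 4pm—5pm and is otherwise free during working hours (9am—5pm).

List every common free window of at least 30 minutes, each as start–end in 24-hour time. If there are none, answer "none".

Beatriz free within 09:00–17:00: 09:15–09:30, 10:30–11:30, 11:45–12:00, 15:15–17:00.
Elena free within 09:00–17:00: 09:00–10:00, 12:00–13:45, 15:00–16:00.
Beatriz ∩ Wyatt: 11:45–12:00, 15:30–17:00.
Beatriz ∩ Wyatt ∩ Elena: 15:30–16:00.
Windows ≥ 30 min: 15:30–16:00.

15:30–16:00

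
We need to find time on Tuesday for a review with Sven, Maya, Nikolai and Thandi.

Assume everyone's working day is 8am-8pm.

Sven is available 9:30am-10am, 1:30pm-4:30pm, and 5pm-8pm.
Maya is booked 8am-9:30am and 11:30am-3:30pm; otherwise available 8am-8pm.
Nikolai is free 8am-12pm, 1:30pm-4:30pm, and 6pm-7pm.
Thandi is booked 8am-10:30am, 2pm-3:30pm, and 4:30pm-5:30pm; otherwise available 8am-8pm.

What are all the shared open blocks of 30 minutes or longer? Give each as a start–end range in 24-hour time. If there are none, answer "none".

Maya free within 08:00–20:00: 09:30–11:30, 15:30–20:00.
Thandi free within 08:00–20:00: 10:30–14:00, 15:30–16:30, 17:30–20:00.
Sven ∩ Maya: 09:30–10:00, 15:30–16:30, 17:00–20:00.
Sven ∩ Maya ∩ Nikolai: 09:30–10:00, 15:30–16:30, 18:00–19:00.
Sven ∩ Maya ∩ Nikolai ∩ Thandi: 15:30–16:30, 18:00–19:00.
Windows ≥ 30 min: 15:30–16:30, 18:00–19:00.

15:30–16:30, 18:00–19:00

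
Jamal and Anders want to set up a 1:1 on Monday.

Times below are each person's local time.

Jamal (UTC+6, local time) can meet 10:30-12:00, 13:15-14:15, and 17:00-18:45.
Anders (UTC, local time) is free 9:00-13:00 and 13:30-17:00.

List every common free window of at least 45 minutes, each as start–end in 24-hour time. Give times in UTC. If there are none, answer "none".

11:00–12:45

Jamal → UTC: 04:30–06:00, 07:15–08:15, 11:00–12:45.
Anders → UTC: 09:00–13:00, 13:30–17:00.
Jamal ∩ Anders: 11:00–12:45.
Windows ≥ 45 min: 11:00–12:45.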